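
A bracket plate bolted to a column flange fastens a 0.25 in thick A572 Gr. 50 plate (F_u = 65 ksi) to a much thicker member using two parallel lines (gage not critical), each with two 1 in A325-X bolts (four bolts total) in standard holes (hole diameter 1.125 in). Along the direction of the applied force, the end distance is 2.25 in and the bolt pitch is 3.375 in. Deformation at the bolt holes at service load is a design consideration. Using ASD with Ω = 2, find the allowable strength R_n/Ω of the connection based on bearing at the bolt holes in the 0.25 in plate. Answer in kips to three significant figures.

71.9 kips

Per bolt r_n = 1.2 l_c t F_u ≤ 2.4 d t F_u; upper limit = 2.4 × 1 × 0.25 × 65 = 39 kips.
Edge bolt: l_c = 2.25 − 1.125/2 = 1.688 in → 1.2 × 1.688 × 0.25 × 65 = 32.91 → r_n = 32.91 kips.
Interior bolts: l_c = 3.375 − 1.125 = 2.25 in → 1.2 × 2.25 × 0.25 × 65 = 43.87 → r_n = 39 kips.
R_n = 2 × 32.91 + 2 × 39 = 143.8 kips.
Allowable strength R_n/Ω = 143.8 / 2 = 71.9 kips.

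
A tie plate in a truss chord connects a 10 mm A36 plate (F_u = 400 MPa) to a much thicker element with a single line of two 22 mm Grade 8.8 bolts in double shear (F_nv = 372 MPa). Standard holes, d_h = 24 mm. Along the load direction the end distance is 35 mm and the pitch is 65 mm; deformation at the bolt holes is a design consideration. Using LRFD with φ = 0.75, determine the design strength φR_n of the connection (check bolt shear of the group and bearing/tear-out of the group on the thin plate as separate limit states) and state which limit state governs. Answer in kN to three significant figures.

230 kN (bearing governs)

Bolt shear: A_b = π·22²/4 = 380.1 mm²; R_n = 372 × 380.1 × 2 × 2 / 1000 = 565.6 kN → 0.75 × 565.6 = 424 kN.
Bearing (1.2 l_c t F_u ≤ 2.4 d t F_u): upper limit = 2.4·22·10·400 / 1000 = 211.2 kN.
  Edge l_c = 35 − 24/2 = 23 → r_n = 110.4 kN; interior l_c = 65 − 24 = 41 → r_n = 196.8 kN.
  R_n,bearing = 1·110.4 + 1·196.8 = 307.2 kN → 0.75 × 307.2 = 230 kN.
Bearing governs: 230 kN.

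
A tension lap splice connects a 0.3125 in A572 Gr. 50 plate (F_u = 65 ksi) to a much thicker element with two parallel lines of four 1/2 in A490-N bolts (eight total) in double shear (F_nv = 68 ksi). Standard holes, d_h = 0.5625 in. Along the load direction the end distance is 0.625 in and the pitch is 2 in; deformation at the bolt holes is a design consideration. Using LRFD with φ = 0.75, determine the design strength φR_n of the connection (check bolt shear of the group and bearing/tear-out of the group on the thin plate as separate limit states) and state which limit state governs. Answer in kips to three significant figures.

122 kips (bearing governs)

Bolt shear: A_b = π·0.5²/4 = 0.1963 in²; R_n = 68 × 0.1963 × 8 × 2 = 213.6 kips → 0.75 × 213.6 = 160 kips.
Bearing (1.2 l_c t F_u ≤ 2.4 d t F_u): upper limit = 2.4·0.5·0.3125·65 = 24.38 kips.
  Edge l_c = 0.625 − 0.5625/2 = 0.3438 → r_n = 8.379 kips; interior l_c = 2 − 0.5625 = 1.438 → r_n = 24.38 kips.
  R_n,bearing = 2·8.379 + 6·24.38 = 163 kips → 0.75 × 163 = 122 kips.
Bearing governs: 122 kips.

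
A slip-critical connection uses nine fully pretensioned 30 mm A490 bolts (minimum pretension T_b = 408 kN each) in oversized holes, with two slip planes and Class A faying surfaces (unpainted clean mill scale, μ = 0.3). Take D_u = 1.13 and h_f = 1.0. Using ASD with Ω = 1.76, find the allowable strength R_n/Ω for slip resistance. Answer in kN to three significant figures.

R_n = μ · D_u · h_f · T_b · n_s · n_b = 0.3 × 1.13 × 1.0 × 408 × 2 × 9 = 2490 kN.
Allowable strength R_n/Ω = 2490 / 1.76 = 1410 kN.

1410 kN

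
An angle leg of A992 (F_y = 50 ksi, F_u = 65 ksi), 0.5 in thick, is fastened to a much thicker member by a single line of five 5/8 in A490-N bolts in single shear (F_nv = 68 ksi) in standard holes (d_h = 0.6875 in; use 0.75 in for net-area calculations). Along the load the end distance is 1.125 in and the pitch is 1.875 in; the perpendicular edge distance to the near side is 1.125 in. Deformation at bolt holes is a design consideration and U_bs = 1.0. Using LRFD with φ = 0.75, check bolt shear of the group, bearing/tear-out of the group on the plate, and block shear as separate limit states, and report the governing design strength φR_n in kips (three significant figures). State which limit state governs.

Bolt shear: A_b = π·0.625²/4 = 0.3068 in²; R_n = 68 × 0.3068 × 5 × 1 = 104.3 kips → 0.75 × 104.3 = 78.2 kips.
Bearing: edge l_c = 0.7812, r_n = 30.47 kips; interior l_c = 1.188, r_n = 46.31 kips; R_n = 30.47 + 4·46.31 = 215.7 kips → 162 kips.
Block shear: A_gv = 4.312, A_nv = 2.625, A_nt = 0.375 in²; R_n = min(0.6F_uA_nv, 0.6F_yA_gv) + U_bs·F_u·A_nt = 126.8 kips → 95.1 kips.
Bolt shear governs: 78.2 kips.

78.2 kips (bolt shear governs)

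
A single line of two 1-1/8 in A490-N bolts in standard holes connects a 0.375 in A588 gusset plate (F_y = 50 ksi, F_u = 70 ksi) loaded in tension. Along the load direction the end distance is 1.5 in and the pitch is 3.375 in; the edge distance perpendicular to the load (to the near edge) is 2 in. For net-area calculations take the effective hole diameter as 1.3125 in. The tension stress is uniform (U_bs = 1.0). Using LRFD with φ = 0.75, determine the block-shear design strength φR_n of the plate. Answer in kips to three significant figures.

Shear plane L_v = 1.5 + 1·3.375 = 4.875 in; A_gv = 4.875 × 0.375 = 1.828 in².
A_nv = (4.875 − 1.5·1.3125) × 0.375 = 1.09 in².
A_nt = (2 − 0.5·1.3125) × 0.375 = 0.5039 in².
0.6 F_u A_nv = 45.77 kips; 0.6 F_y A_gv = 54.84 kips → shear rupture governs the shear term.
R_n = 45.77 + 1.0 × 70 × 0.5039 = 81.05 kips.
Design strength φR_n = 0.75 × 81.05 = 60.8 kips.

60.8 kips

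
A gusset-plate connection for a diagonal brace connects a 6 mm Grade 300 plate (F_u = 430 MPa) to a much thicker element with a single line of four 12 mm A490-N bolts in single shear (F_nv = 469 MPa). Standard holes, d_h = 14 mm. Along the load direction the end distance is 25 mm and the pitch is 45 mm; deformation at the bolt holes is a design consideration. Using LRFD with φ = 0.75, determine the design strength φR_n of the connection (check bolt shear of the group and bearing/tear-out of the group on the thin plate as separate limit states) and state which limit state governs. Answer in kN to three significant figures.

Bolt shear: A_b = π·12²/4 = 113.1 mm²; R_n = 469 × 113.1 × 4 × 1 / 1000 = 212.2 kN → 0.75 × 212.2 = 159 kN.
Bearing (1.2 l_c t F_u ≤ 2.4 d t F_u): upper limit = 2.4·12·6·430 / 1000 = 74.3 kN.
  Edge l_c = 25 − 14/2 = 18 → r_n = 55.73 kN; interior l_c = 45 − 14 = 31 → r_n = 74.3 kN.
  R_n,bearing = 1·55.73 + 3·74.3 = 278.6 kN → 0.75 × 278.6 = 209 kN.
Bolt shear governs: 159 kN.

159 kN (bolt shear governs)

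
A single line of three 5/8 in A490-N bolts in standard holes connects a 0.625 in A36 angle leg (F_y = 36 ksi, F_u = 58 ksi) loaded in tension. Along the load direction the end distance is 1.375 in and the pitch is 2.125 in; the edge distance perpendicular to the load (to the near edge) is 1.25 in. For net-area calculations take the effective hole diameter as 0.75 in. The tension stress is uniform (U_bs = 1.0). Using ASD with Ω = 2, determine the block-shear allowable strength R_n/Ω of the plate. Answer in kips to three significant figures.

53.8 kips

Shear plane L_v = 1.375 + 2·2.125 = 5.625 in; A_gv = 5.625 × 0.625 = 3.516 in².
A_nv = (5.625 − 2.5·0.75) × 0.625 = 2.344 in².
A_nt = (1.25 − 0.5·0.75) × 0.625 = 0.5469 in².
0.6 F_u A_nv = 81.56 kips; 0.6 F_y A_gv = 75.94 kips → shear yielding governs the shear term.
R_n = 75.94 + 1.0 × 58 × 0.5469 = 107.7 kips.
Allowable strength R_n/Ω = 107.7 / 2 = 53.8 kips.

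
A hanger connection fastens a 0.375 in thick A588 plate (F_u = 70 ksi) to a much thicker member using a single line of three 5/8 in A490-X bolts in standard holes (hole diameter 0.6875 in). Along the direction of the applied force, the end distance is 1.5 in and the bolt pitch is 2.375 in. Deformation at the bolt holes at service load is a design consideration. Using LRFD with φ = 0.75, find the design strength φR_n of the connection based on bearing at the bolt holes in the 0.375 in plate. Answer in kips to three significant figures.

86.4 kips

Per bolt r_n = 1.2 l_c t F_u ≤ 2.4 d t F_u; upper limit = 2.4 × 0.625 × 0.375 × 70 = 39.38 kips.
Edge bolt: l_c = 1.5 − 0.6875/2 = 1.156 in → 1.2 × 1.156 × 0.375 × 70 = 36.42 → r_n = 36.42 kips.
Interior bolts: l_c = 2.375 − 0.6875 = 1.688 in → 1.2 × 1.688 × 0.375 × 70 = 53.16 → r_n = 39.38 kips.
R_n = 1 × 36.42 + 2 × 39.38 = 115.2 kips.
Design strength φR_n = 0.75 × 115.2 = 86.4 kips.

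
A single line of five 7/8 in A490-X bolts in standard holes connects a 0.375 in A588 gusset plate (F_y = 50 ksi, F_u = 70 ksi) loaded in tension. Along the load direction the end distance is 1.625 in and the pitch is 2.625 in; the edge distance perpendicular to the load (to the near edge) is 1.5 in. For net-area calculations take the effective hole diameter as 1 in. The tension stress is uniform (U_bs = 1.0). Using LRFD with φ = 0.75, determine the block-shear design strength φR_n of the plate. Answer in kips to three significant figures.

110 kips

Shear plane L_v = 1.625 + 4·2.625 = 12.12 in; A_gv = 12.12 × 0.375 = 4.547 in².
A_nv = (12.12 − 4.5·1) × 0.375 = 2.859 in².
A_nt = (1.5 − 0.5·1) × 0.375 = 0.375 in².
0.6 F_u A_nv = 120.1 kips; 0.6 F_y A_gv = 136.4 kips → shear rupture governs the shear term.
R_n = 120.1 + 1.0 × 70 × 0.375 = 146.3 kips.
Design strength φR_n = 0.75 × 146.3 = 110 kips.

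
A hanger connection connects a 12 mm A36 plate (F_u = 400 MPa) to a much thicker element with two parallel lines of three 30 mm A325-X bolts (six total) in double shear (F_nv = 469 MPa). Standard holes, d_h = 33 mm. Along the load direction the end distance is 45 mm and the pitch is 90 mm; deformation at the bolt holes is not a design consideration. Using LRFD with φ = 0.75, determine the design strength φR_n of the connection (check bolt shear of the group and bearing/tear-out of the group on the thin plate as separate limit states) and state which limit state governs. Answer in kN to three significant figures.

1540 kN (bearing governs)

Bolt shear: A_b = π·30²/4 = 706.9 mm²; R_n = 469 × 706.9 × 6 × 2 / 1000 = 3978 kN → 0.75 × 3978 = 2980 kN.
Bearing (1.5 l_c t F_u ≤ 3.0 d t F_u): upper limit = 3.0·30·12·400 / 1000 = 432 kN.
  Edge l_c = 45 − 33/2 = 28.5 → r_n = 205.2 kN; interior l_c = 90 − 33 = 57 → r_n = 410.4 kN.
  R_n,bearing = 2·205.2 + 4·410.4 = 2052 kN → 0.75 × 2052 = 1540 kN.
Bearing governs: 1540 kN.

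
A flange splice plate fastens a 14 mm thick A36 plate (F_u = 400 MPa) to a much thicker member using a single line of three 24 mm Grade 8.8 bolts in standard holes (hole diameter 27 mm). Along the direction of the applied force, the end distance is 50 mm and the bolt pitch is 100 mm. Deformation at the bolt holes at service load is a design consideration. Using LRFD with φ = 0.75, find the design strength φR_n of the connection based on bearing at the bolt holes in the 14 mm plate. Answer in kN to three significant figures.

668 kN

Per bolt r_n = 1.2 l_c t F_u ≤ 2.4 d t F_u; upper limit = 2.4 × 24 × 14 × 400 / 1000 = 322.6 kN.
Edge bolt: l_c = 50 − 27/2 = 36.5 mm → 1.2 × 36.5 × 14 × 400 / 1000 = 245.3 → r_n = 245.3 kN.
Interior bolts: l_c = 100 − 27 = 73 mm → 1.2 × 73 × 14 × 400 / 1000 = 490.6 → r_n = 322.6 kN.
R_n = 1 × 245.3 + 2 × 322.6 = 890.4 kN.
Design strength φR_n = 0.75 × 890.4 = 668 kN.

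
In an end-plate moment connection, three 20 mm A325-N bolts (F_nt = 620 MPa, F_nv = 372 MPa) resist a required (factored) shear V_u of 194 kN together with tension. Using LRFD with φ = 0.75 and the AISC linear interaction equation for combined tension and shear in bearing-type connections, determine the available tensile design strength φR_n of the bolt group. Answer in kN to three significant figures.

246 kN

A_b = π·20²/4 = 314.2 mm²; f_rv = 194 × 1000 / (3 × 314.2) = 205.8 MPa.
F'_nt = 1.3 F_nt − (F_nt / φF_nv) f_rv = 1.3·620 − (620/(0.75·372))·205.8 = 348.6 MPa, capped at F_nt → F'_nt = 348.6 MPa.
R_n = F'_nt · A_b · n = 348.6 × 314.2 × 3 / 1000 = 328.5 kN.
Design strength φR_n = 0.75 × 328.5 = 246 kN.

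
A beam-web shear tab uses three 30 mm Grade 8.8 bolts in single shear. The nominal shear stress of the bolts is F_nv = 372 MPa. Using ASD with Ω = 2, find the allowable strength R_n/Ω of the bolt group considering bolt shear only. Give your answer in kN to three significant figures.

394 kN

A_b = π × 30² / 4 = 706.9 mm².
R_n = F_nv · A_b · n · n_s = 372 × 706.9 × 3 × 1 / 1000 = 788.9 kN.
Allowable strength R_n/Ω = 788.9 / 2 = 394 kN.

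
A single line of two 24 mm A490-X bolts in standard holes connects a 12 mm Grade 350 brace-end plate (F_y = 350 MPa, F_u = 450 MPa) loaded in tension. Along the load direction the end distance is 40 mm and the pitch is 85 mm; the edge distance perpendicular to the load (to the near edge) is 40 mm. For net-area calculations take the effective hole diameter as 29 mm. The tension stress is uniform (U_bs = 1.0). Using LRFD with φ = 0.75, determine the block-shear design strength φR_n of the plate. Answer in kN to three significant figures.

301 kN

Shear plane L_v = 40 + 1·85 = 125 mm; A_gv = 125 × 12 = 1500 mm².
A_nv = (125 − 1.5·29) × 12 = 978 mm².
A_nt = (40 − 0.5·29) × 12 = 306 mm².
0.6 F_u A_nv = 264.1 kN; 0.6 F_y A_gv = 315 kN → shear rupture governs the shear term.
R_n = 264.1 + 1.0 × 450 × 306 / 1000 = 401.8 kN.
Design strength φR_n = 0.75 × 401.8 = 301 kN.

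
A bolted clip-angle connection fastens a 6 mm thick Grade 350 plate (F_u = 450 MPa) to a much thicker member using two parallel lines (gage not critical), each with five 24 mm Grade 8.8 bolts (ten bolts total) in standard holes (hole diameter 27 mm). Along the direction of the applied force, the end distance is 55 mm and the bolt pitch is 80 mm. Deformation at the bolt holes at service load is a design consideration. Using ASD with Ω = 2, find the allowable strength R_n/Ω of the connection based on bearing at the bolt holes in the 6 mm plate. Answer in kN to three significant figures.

Per bolt r_n = 1.2 l_c t F_u ≤ 2.4 d t F_u; upper limit = 2.4 × 24 × 6 × 450 / 1000 = 155.5 kN.
Edge bolt: l_c = 55 − 27/2 = 41.5 mm → 1.2 × 41.5 × 6 × 450 / 1000 = 134.5 → r_n = 134.5 kN.
Interior bolts: l_c = 80 − 27 = 53 mm → 1.2 × 53 × 6 × 450 / 1000 = 171.7 → r_n = 155.5 kN.
R_n = 2 × 134.5 + 8 × 155.5 = 1513 kN.
Allowable strength R_n/Ω = 1513 / 2 = 757 kN.

757 kN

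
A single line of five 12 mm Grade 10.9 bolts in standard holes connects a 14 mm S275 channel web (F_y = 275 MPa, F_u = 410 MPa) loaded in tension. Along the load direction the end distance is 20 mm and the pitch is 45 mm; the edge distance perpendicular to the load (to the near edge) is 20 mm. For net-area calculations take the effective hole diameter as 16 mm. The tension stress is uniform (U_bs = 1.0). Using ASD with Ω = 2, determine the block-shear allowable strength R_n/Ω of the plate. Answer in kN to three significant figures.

255 kN

Shear plane L_v = 20 + 4·45 = 200 mm; A_gv = 200 × 14 = 2800 mm².
A_nv = (200 − 4.5·16) × 14 = 1792 mm².
A_nt = (20 − 0.5·16) × 14 = 168 mm².
0.6 F_u A_nv = 440.8 kN; 0.6 F_y A_gv = 462 kN → shear rupture governs the shear term.
R_n = 440.8 + 1.0 × 410 × 168 / 1000 = 509.7 kN.
Allowable strength R_n/Ω = 509.7 / 2 = 255 kN.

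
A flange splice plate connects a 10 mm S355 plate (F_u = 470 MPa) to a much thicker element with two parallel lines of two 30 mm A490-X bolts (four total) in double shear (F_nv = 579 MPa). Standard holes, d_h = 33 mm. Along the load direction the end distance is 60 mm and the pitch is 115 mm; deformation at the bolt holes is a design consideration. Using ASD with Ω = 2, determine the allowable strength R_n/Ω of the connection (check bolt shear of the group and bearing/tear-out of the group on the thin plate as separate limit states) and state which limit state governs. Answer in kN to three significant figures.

584 kN (bearing governs)

Bolt shear: A_b = π·30²/4 = 706.9 mm²; R_n = 579 × 706.9 × 4 × 2 / 1000 = 3274 kN → 3274 / 2 = 1640 kN.
Bearing (1.2 l_c t F_u ≤ 2.4 d t F_u): upper limit = 2.4·30·10·470 / 1000 = 338.4 kN.
  Edge l_c = 60 − 33/2 = 43.5 → r_n = 245.3 kN; interior l_c = 115 − 33 = 82 → r_n = 338.4 kN.
  R_n,bearing = 2·245.3 + 2·338.4 = 1167 kN → 1167 / 2 = 584 kN.
Bearing governs: 584 kN.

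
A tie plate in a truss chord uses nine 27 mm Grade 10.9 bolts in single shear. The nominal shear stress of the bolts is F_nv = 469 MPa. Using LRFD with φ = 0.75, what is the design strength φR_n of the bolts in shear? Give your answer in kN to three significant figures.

1810 kN

A_b = π × 27² / 4 = 572.6 mm².
R_n = F_nv · A_b · n · n_s = 469 × 572.6 × 9 × 1 / 1000 = 2417 kN.
Design strength φR_n = 0.75 × 2417 = 1810 kN.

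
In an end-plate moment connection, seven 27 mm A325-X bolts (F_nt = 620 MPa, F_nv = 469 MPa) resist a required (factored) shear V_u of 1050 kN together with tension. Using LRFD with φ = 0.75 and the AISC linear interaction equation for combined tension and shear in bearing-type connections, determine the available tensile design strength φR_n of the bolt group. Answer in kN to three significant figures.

1030 kN

A_b = π·27²/4 = 572.6 mm²; f_rv = 1050 × 1000 / (7 × 572.6) = 262 MPa.
F'_nt = 1.3 F_nt − (F_nt / φF_nv) f_rv = 1.3·620 − (620/(0.75·469))·262 = 344.2 MPa, capped at F_nt → F'_nt = 344.2 MPa.
R_n = F'_nt · A_b · n = 344.2 × 572.6 × 7 / 1000 = 1380 kN.
Design strength φR_n = 0.75 × 1380 = 1030 kN.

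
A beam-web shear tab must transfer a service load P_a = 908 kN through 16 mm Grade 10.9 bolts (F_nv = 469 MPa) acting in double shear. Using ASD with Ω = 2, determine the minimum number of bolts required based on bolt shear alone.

10 bolts

A_b = π·16²/4 = 201.1 mm².
Per-bolt allowable strength R_n/Ω = 469 × 201.1 × 2 / 1000 / 2 = 94.3 kN.
n ≥ 908 / 94.3 = 9.629 → use 10 bolts.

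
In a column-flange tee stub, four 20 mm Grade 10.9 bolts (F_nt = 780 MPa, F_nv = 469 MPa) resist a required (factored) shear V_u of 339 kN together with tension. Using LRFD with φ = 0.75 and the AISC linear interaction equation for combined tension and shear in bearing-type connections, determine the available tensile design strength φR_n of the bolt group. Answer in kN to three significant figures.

A_b = π·20²/4 = 314.2 mm²; f_rv = 339 × 1000 / (4 × 314.2) = 269.8 MPa.
F'_nt = 1.3 F_nt − (F_nt / φF_nv) f_rv = 1.3·780 − (780/(0.75·469))·269.8 = 415.8 MPa, capped at F_nt → F'_nt = 415.8 MPa.
R_n = F'_nt · A_b · n = 415.8 × 314.2 × 4 / 1000 = 522.5 kN.
Design strength φR_n = 0.75 × 522.5 = 392 kN.

392 kN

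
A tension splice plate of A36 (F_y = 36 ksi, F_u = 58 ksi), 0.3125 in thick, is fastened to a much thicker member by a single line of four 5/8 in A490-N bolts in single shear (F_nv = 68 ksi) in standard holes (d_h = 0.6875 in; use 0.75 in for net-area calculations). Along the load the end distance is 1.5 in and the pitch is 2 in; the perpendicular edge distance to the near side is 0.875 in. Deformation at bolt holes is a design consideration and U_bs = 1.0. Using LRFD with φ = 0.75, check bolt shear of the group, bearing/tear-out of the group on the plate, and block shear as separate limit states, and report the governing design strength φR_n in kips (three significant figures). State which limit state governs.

44.8 kips (block shear governs)

Bolt shear: A_b = π·0.625²/4 = 0.3068 in²; R_n = 68 × 0.3068 × 4 × 1 = 83.45 kips → 0.75 × 83.45 = 62.6 kips.
Bearing: edge l_c = 1.156, r_n = 25.15 kips; interior l_c = 1.312, r_n = 27.19 kips; R_n = 25.15 + 3·27.19 = 106.7 kips → 80 kips.
Block shear: A_gv = 2.344, A_nv = 1.523, A_nt = 0.1562 in²; R_n = min(0.6F_uA_nv, 0.6F_yA_gv) + U_bs·F_u·A_nt = 59.69 kips → 44.8 kips.
Block shear governs: 44.8 kips.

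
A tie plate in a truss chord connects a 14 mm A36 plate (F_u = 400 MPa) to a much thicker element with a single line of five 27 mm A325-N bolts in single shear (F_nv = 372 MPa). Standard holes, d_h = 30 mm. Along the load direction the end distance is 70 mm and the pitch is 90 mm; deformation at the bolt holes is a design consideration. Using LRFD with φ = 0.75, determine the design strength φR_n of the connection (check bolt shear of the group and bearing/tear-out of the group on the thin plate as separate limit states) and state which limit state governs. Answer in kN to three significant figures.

799 kN (bolt shear governs)

Bolt shear: A_b = π·27²/4 = 572.6 mm²; R_n = 372 × 572.6 × 5 × 1 / 1000 = 1065 kN → 0.75 × 1065 = 799 kN.
Bearing (1.2 l_c t F_u ≤ 2.4 d t F_u): upper limit = 2.4·27·14·400 / 1000 = 362.9 kN.
  Edge l_c = 70 − 30/2 = 55 → r_n = 362.9 kN; interior l_c = 90 − 30 = 60 → r_n = 362.9 kN.
  R_n,bearing = 1·362.9 + 4·362.9 = 1814 kN → 0.75 × 1814 = 1360 kN.
Bolt shear governs: 799 kN.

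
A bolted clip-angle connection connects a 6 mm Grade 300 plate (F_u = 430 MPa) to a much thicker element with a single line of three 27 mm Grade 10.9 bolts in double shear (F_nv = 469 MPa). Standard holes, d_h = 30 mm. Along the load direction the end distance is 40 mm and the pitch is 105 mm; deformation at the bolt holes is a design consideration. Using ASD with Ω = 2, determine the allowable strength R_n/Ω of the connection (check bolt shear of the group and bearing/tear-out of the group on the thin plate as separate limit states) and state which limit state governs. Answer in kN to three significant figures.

Bolt shear: A_b = π·27²/4 = 572.6 mm²; R_n = 469 × 572.6 × 3 × 2 / 1000 = 1611 kN → 1611 / 2 = 806 kN.
Bearing (1.2 l_c t F_u ≤ 2.4 d t F_u): upper limit = 2.4·27·6·430 / 1000 = 167.2 kN.
  Edge l_c = 40 − 30/2 = 25 → r_n = 77.4 kN; interior l_c = 105 − 30 = 75 → r_n = 167.2 kN.
  R_n,bearing = 1·77.4 + 2·167.2 = 411.8 kN → 411.8 / 2 = 206 kN.
Bearing governs: 206 kN.

206 kN (bearing governs)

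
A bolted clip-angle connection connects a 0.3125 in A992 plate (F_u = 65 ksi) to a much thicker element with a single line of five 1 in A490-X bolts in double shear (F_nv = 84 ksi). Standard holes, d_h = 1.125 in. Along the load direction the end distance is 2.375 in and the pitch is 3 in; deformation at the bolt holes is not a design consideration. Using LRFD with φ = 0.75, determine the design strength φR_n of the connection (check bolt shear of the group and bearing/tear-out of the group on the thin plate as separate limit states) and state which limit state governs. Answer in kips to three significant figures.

213 kips (bearing governs)

Bolt shear: A_b = π·1²/4 = 0.7854 in²; R_n = 84 × 0.7854 × 5 × 2 = 659.7 kips → 0.75 × 659.7 = 495 kips.
Bearing (1.5 l_c t F_u ≤ 3.0 d t F_u): upper limit = 3.0·1·0.3125·65 = 60.94 kips.
  Edge l_c = 2.375 − 1.125/2 = 1.812 → r_n = 55.22 kips; interior l_c = 3 − 1.125 = 1.875 → r_n = 57.13 kips.
  R_n,bearing = 1·55.22 + 4·57.13 = 283.7 kips → 0.75 × 283.7 = 213 kips.
Bearing governs: 213 kips.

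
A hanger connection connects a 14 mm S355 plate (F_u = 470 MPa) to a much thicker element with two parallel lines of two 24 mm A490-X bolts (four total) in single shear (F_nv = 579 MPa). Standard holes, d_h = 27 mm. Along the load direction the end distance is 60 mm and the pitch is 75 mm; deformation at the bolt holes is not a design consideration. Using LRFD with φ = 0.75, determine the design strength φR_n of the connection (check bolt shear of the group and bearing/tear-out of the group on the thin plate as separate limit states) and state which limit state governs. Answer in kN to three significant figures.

Bolt shear: A_b = π·24²/4 = 452.4 mm²; R_n = 579 × 452.4 × 4 × 1 / 1000 = 1048 kN → 0.75 × 1048 = 786 kN.
Bearing (1.5 l_c t F_u ≤ 3.0 d t F_u): upper limit = 3.0·24·14·470 / 1000 = 473.8 kN.
  Edge l_c = 60 − 27/2 = 46.5 → r_n = 459 kN; interior l_c = 75 − 27 = 48 → r_n = 473.8 kN.
  R_n,bearing = 2·459 + 2·473.8 = 1865 kN → 0.75 × 1865 = 1400 kN.
Bolt shear governs: 786 kN.

786 kN (bolt shear governs)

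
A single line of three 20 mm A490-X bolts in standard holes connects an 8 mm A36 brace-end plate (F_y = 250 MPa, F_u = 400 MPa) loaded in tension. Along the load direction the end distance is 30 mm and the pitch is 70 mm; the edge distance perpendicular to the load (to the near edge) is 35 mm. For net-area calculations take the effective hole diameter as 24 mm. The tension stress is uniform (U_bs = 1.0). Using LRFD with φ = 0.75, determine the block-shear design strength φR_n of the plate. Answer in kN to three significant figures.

208 kN

Shear plane L_v = 30 + 2·70 = 170 mm; A_gv = 170 × 8 = 1360 mm².
A_nv = (170 − 2.5·24) × 8 = 880 mm².
A_nt = (35 − 0.5·24) × 8 = 184 mm².
0.6 F_u A_nv = 211.2 kN; 0.6 F_y A_gv = 204 kN → shear yielding governs the shear term.
R_n = 204 + 1.0 × 400 × 184 / 1000 = 277.6 kN.
Design strength φR_n = 0.75 × 277.6 = 208 kN.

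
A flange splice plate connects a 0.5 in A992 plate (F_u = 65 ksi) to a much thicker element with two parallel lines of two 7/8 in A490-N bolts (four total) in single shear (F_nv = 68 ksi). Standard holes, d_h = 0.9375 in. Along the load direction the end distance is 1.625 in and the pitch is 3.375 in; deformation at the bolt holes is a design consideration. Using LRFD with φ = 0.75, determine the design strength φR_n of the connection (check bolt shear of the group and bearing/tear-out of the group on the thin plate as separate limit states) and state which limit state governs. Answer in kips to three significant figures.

Bolt shear: A_b = π·0.875²/4 = 0.6013 in²; R_n = 68 × 0.6013 × 4 × 1 = 163.6 kips → 0.75 × 163.6 = 123 kips.
Bearing (1.2 l_c t F_u ≤ 2.4 d t F_u): upper limit = 2.4·0.875·0.5·65 = 68.25 kips.
  Edge l_c = 1.625 − 0.9375/2 = 1.156 → r_n = 45.09 kips; interior l_c = 3.375 − 0.9375 = 2.438 → r_n = 68.25 kips.
  R_n,bearing = 2·45.09 + 2·68.25 = 226.7 kips → 0.75 × 226.7 = 170 kips.
Bolt shear governs: 123 kips.

123 kips (bolt shear governs)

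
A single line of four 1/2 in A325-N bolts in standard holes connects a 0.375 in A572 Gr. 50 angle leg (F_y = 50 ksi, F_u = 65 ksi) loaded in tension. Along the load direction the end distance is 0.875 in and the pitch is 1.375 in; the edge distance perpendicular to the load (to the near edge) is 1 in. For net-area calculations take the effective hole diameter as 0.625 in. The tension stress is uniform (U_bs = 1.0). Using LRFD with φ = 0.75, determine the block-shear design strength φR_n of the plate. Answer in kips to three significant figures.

Shear plane L_v = 0.875 + 3·1.375 = 5 in; A_gv = 5 × 0.375 = 1.875 in².
A_nv = (5 − 3.5·0.625) × 0.375 = 1.055 in².
A_nt = (1 − 0.5·0.625) × 0.375 = 0.2578 in².
0.6 F_u A_nv = 41.13 kips; 0.6 F_y A_gv = 56.25 kips → shear rupture governs the shear term.
R_n = 41.13 + 1.0 × 65 × 0.2578 = 57.89 kips.
Design strength φR_n = 0.75 × 57.89 = 43.4 kips.

43.4 kips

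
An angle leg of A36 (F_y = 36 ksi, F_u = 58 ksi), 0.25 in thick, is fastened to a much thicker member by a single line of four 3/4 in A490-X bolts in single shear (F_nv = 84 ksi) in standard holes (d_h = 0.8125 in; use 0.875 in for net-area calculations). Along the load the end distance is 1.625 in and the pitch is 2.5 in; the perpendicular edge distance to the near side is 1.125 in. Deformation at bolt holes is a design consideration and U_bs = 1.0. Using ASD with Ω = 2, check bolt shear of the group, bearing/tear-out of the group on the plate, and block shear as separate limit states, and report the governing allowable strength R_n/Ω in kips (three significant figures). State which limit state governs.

Bolt shear: A_b = π·0.75²/4 = 0.4418 in²; R_n = 84 × 0.4418 × 4 × 1 = 148.4 kips → 148.4 / 2 = 74.2 kips.
Bearing: edge l_c = 1.219, r_n = 21.21 kips; interior l_c = 1.688, r_n = 26.1 kips; R_n = 21.21 + 3·26.1 = 99.51 kips → 49.8 kips.
Block shear: A_gv = 2.281, A_nv = 1.516, A_nt = 0.1719 in²; R_n = min(0.6F_uA_nv, 0.6F_yA_gv) + U_bs·F_u·A_nt = 59.24 kips → 29.6 kips.
Block shear governs: 29.6 kips.

29.6 kips (block shear governs)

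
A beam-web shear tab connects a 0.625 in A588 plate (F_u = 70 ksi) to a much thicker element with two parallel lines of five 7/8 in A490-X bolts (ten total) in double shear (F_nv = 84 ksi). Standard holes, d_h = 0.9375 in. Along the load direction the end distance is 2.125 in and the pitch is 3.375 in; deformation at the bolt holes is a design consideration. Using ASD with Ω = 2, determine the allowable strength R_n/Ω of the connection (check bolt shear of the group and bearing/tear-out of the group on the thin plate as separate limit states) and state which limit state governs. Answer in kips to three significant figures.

Bolt shear: A_b = π·0.875²/4 = 0.6013 in²; R_n = 84 × 0.6013 × 10 × 2 = 1010 kips → 1010 / 2 = 505 kips.
Bearing (1.2 l_c t F_u ≤ 2.4 d t F_u): upper limit = 2.4·0.875·0.625·70 = 91.88 kips.
  Edge l_c = 2.125 − 0.9375/2 = 1.656 → r_n = 86.95 kips; interior l_c = 3.375 − 0.9375 = 2.438 → r_n = 91.88 kips.
  R_n,bearing = 2·86.95 + 8·91.88 = 908.9 kips → 908.9 / 2 = 454 kips.
Bearing governs: 454 kips.

454 kips (bearing governs)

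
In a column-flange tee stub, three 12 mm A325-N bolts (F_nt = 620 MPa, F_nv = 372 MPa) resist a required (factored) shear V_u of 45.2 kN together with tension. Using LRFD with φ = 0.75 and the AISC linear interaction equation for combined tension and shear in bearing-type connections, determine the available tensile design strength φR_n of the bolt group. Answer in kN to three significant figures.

A_b = π·12²/4 = 113.1 mm²; f_rv = 45.2 × 1000 / (3 × 113.1) = 133.2 MPa.
F'_nt = 1.3 F_nt − (F_nt / φF_nv) f_rv = 1.3·620 − (620/(0.75·372))·133.2 = 510 MPa, capped at F_nt → F'_nt = 510 MPa.
R_n = F'_nt · A_b · n = 510 × 113.1 × 3 / 1000 = 173 kN.
Design strength φR_n = 0.75 × 173 = 130 kN.

130 kN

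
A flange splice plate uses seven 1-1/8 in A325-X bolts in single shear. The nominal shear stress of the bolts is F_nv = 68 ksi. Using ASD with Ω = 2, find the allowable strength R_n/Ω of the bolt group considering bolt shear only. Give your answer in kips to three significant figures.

237 kips

A_b = π × 1.125² / 4 = 0.994 in².
R_n = F_nv · A_b · n · n_s = 68 × 0.994 × 7 × 1 = 473.2 kips.
Allowable strength R_n/Ω = 473.2 / 2 = 237 kips.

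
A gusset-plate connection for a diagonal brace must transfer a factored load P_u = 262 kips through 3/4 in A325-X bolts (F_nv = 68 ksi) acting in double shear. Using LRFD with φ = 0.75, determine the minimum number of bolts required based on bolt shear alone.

6 bolts

A_b = π·0.75²/4 = 0.4418 in².
Per-bolt design strength φR_n = 0.75 × 68 × 0.4418 × 2 = 45.06 kips.
n ≥ 262 / 45.06 = 5.814 → use 6 bolts.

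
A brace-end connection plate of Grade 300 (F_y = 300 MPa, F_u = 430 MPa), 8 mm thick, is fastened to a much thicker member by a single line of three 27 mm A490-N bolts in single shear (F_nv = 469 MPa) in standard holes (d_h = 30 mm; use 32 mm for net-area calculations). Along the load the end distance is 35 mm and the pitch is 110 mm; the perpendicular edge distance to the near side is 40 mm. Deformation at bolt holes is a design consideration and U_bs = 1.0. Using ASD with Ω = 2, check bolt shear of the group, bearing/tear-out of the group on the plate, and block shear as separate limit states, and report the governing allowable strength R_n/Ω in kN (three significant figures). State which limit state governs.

Bolt shear: A_b = π·27²/4 = 572.6 mm²; R_n = 469 × 572.6 × 3 × 1 / 1000 = 805.6 kN → 805.6 / 2 = 403 kN.
Bearing: edge l_c = 20, r_n = 82.56 kN; interior l_c = 80, r_n = 222.9 kN; R_n = 82.56 + 2·222.9 = 528.4 kN → 264 kN.
Block shear: A_gv = 2040, A_nv = 1400, A_nt = 192 mm²; R_n = min(0.6F_uA_nv, 0.6F_yA_gv) + U_bs·F_u·A_nt = 443.8 kN → 222 kN.
Block shear governs: 222 kN.

222 kN (block shear governs)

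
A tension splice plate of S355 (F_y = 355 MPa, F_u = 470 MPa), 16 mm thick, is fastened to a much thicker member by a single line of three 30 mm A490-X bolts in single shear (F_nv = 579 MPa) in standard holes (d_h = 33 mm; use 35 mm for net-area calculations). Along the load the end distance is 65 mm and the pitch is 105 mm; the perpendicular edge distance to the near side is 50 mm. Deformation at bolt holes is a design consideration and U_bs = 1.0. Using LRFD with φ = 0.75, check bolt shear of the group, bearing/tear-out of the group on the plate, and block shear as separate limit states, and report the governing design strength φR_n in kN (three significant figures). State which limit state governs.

Bolt shear: A_b = π·30²/4 = 706.9 mm²; R_n = 579 × 706.9 × 3 × 1 / 1000 = 1228 kN → 0.75 × 1228 = 921 kN.
Bearing: edge l_c = 48.5, r_n = 437.7 kN; interior l_c = 72, r_n = 541.4 kN; R_n = 437.7 + 2·541.4 = 1521 kN → 1140 kN.
Block shear: A_gv = 4400, A_nv = 3000, A_nt = 520 mm²; R_n = min(0.6F_uA_nv, 0.6F_yA_gv) + U_bs·F_u·A_nt = 1090 kN → 818 kN.
Block shear governs: 818 kN.

818 kN (block shear governs)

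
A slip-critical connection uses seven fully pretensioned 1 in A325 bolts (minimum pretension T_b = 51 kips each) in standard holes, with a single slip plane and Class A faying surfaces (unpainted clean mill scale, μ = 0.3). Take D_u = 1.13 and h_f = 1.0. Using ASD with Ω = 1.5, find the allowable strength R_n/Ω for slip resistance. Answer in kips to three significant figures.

R_n = μ · D_u · h_f · T_b · n_s · n_b = 0.3 × 1.13 × 1.0 × 51 × 1 × 7 = 121 kips.
Allowable strength R_n/Ω = 121 / 1.5 = 80.7 kips.

80.7 kips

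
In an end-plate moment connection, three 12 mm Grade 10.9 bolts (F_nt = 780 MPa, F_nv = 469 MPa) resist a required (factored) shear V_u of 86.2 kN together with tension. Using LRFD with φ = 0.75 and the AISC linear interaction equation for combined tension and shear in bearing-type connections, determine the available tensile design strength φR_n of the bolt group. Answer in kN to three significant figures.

115 kN

A_b = π·12²/4 = 113.1 mm²; f_rv = 86.2 × 1000 / (3 × 113.1) = 254.1 MPa.
F'_nt = 1.3 F_nt − (F_nt / φF_nv) f_rv = 1.3·780 − (780/(0.75·469))·254.1 = 450.6 MPa, capped at F_nt → F'_nt = 450.6 MPa.
R_n = F'_nt · A_b · n = 450.6 × 113.1 × 3 / 1000 = 152.9 kN.
Design strength φR_n = 0.75 × 152.9 = 115 kN.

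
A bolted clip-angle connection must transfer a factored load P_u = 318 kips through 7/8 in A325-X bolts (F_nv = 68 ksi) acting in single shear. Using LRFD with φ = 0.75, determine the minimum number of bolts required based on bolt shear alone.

A_b = π·0.875²/4 = 0.6013 in².
Per-bolt design strength φR_n = 0.75 × 68 × 0.6013 × 1 = 30.67 kips.
n ≥ 318 / 30.67 = 10.37 → use 11 bolts.

11 bolts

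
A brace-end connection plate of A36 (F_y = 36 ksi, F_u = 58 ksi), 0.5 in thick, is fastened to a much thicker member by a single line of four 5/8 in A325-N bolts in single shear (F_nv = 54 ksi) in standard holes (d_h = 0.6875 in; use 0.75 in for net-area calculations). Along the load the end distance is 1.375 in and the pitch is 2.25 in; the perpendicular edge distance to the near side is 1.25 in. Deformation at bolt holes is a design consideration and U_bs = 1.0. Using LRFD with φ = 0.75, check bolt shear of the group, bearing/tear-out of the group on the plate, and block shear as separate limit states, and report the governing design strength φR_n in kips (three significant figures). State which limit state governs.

Bolt shear: A_b = π·0.625²/4 = 0.3068 in²; R_n = 54 × 0.3068 × 4 × 1 = 66.27 kips → 0.75 × 66.27 = 49.7 kips.
Bearing: edge l_c = 1.031, r_n = 35.89 kips; interior l_c = 1.562, r_n = 43.5 kips; R_n = 35.89 + 3·43.5 = 166.4 kips → 125 kips.
Block shear: A_gv = 4.062, A_nv = 2.75, A_nt = 0.4375 in²; R_n = min(0.6F_uA_nv, 0.6F_yA_gv) + U_bs·F_u·A_nt = 113.1 kips → 84.8 kips.
Bolt shear governs: 49.7 kips.

49.7 kips (bolt shear governs)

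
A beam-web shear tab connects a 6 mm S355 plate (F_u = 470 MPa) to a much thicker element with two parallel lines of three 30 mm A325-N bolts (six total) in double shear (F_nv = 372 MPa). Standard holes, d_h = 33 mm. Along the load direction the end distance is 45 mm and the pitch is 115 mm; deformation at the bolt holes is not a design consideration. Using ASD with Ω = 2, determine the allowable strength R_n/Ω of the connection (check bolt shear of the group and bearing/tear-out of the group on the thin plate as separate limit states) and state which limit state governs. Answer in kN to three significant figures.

628 kN (bearing governs)

Bolt shear: A_b = π·30²/4 = 706.9 mm²; R_n = 372 × 706.9 × 6 × 2 / 1000 = 3155 kN → 3155 / 2 = 1580 kN.
Bearing (1.5 l_c t F_u ≤ 3.0 d t F_u): upper limit = 3.0·30·6·470 / 1000 = 253.8 kN.
  Edge l_c = 45 − 33/2 = 28.5 → r_n = 120.6 kN; interior l_c = 115 − 33 = 82 → r_n = 253.8 kN.
  R_n,bearing = 2·120.6 + 4·253.8 = 1256 kN → 1256 / 2 = 628 kN.
Bearing governs: 628 kN.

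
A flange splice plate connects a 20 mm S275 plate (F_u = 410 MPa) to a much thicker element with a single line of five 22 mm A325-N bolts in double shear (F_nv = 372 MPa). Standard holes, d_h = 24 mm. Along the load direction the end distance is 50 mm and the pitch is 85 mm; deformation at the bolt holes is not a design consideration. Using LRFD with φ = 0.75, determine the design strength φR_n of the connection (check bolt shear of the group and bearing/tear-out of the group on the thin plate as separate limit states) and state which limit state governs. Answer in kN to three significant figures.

Bolt shear: A_b = π·22²/4 = 380.1 mm²; R_n = 372 × 380.1 × 5 × 2 / 1000 = 1414 kN → 0.75 × 1414 = 1060 kN.
Bearing (1.5 l_c t F_u ≤ 3.0 d t F_u): upper limit = 3.0·22·20·410 / 1000 = 541.2 kN.
  Edge l_c = 50 − 24/2 = 38 → r_n = 467.4 kN; interior l_c = 85 − 24 = 61 → r_n = 541.2 kN.
  R_n,bearing = 1·467.4 + 4·541.2 = 2632 kN → 0.75 × 2632 = 1970 kN.
Bolt shear governs: 1060 kN.

1060 kN (bolt shear governs)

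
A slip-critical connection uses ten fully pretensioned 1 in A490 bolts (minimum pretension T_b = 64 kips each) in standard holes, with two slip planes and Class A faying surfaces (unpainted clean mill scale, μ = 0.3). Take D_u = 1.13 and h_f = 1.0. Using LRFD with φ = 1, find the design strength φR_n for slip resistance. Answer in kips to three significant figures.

434 kips

R_n = μ · D_u · h_f · T_b · n_s · n_b = 0.3 × 1.13 × 1.0 × 64 × 2 × 10 = 433.9 kips.
Design strength φR_n = 1 × 433.9 = 434 kips.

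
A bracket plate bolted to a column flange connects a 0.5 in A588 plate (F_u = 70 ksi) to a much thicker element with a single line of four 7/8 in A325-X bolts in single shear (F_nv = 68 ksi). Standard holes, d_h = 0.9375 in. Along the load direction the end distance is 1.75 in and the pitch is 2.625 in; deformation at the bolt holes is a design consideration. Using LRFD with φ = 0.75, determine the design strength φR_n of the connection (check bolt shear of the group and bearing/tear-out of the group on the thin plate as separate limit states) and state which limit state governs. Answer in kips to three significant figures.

123 kips (bolt shear governs)

Bolt shear: A_b = π·0.875²/4 = 0.6013 in²; R_n = 68 × 0.6013 × 4 × 1 = 163.6 kips → 0.75 × 163.6 = 123 kips.
Bearing (1.2 l_c t F_u ≤ 2.4 d t F_u): upper limit = 2.4·0.875·0.5·70 = 73.5 kips.
  Edge l_c = 1.75 − 0.9375/2 = 1.281 → r_n = 53.81 kips; interior l_c = 2.625 − 0.9375 = 1.688 → r_n = 70.88 kips.
  R_n,bearing = 1·53.81 + 3·70.88 = 266.4 kips → 0.75 × 266.4 = 200 kips.
Bolt shear governs: 123 kips.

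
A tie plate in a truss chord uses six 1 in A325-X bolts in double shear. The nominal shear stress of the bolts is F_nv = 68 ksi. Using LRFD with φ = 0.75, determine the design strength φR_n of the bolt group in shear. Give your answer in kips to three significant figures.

481 kips

A_b = π × 1² / 4 = 0.7854 in².
R_n = F_nv · A_b · n · n_s = 68 × 0.7854 × 6 × 2 = 640.9 kips.
Design strength φR_n = 0.75 × 640.9 = 481 kips.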